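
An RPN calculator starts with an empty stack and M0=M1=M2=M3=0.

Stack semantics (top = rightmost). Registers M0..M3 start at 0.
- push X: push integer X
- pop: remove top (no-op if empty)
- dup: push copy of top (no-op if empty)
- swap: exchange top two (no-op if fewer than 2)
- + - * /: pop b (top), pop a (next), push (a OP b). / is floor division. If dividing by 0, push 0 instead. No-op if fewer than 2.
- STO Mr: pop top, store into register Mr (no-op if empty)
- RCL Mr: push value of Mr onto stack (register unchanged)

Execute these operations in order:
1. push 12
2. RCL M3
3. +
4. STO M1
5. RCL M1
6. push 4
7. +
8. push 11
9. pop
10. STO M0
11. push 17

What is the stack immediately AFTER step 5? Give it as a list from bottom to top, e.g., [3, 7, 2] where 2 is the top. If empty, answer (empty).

After op 1 (push 12): stack=[12] mem=[0,0,0,0]
After op 2 (RCL M3): stack=[12,0] mem=[0,0,0,0]
After op 3 (+): stack=[12] mem=[0,0,0,0]
After op 4 (STO M1): stack=[empty] mem=[0,12,0,0]
After op 5 (RCL M1): stack=[12] mem=[0,12,0,0]

[12]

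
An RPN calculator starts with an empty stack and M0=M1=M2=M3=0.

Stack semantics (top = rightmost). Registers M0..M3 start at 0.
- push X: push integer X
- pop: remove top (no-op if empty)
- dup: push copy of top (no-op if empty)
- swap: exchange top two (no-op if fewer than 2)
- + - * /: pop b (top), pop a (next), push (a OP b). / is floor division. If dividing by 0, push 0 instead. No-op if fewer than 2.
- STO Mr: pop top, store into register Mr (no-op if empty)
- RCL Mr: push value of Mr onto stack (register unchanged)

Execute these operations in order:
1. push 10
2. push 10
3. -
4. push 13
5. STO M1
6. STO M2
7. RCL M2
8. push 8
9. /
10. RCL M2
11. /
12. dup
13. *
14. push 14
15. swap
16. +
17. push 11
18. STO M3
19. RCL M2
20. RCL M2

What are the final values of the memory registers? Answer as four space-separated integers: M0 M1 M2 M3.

Answer: 0 13 0 11

Derivation:
After op 1 (push 10): stack=[10] mem=[0,0,0,0]
After op 2 (push 10): stack=[10,10] mem=[0,0,0,0]
After op 3 (-): stack=[0] mem=[0,0,0,0]
After op 4 (push 13): stack=[0,13] mem=[0,0,0,0]
After op 5 (STO M1): stack=[0] mem=[0,13,0,0]
After op 6 (STO M2): stack=[empty] mem=[0,13,0,0]
After op 7 (RCL M2): stack=[0] mem=[0,13,0,0]
After op 8 (push 8): stack=[0,8] mem=[0,13,0,0]
After op 9 (/): stack=[0] mem=[0,13,0,0]
After op 10 (RCL M2): stack=[0,0] mem=[0,13,0,0]
After op 11 (/): stack=[0] mem=[0,13,0,0]
After op 12 (dup): stack=[0,0] mem=[0,13,0,0]
After op 13 (*): stack=[0] mem=[0,13,0,0]
After op 14 (push 14): stack=[0,14] mem=[0,13,0,0]
After op 15 (swap): stack=[14,0] mem=[0,13,0,0]
After op 16 (+): stack=[14] mem=[0,13,0,0]
After op 17 (push 11): stack=[14,11] mem=[0,13,0,0]
After op 18 (STO M3): stack=[14] mem=[0,13,0,11]
After op 19 (RCL M2): stack=[14,0] mem=[0,13,0,11]
After op 20 (RCL M2): stack=[14,0,0] mem=[0,13,0,11]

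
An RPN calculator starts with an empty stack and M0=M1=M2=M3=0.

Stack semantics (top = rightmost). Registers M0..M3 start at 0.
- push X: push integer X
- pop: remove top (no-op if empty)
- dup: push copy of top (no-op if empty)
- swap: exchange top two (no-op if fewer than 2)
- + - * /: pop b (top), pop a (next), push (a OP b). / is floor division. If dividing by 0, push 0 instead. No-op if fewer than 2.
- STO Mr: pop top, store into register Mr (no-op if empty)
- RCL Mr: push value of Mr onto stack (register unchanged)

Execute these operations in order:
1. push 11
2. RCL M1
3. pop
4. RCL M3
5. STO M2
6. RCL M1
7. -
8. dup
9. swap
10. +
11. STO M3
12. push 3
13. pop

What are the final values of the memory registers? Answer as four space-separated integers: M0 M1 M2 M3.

Answer: 0 0 0 22

Derivation:
After op 1 (push 11): stack=[11] mem=[0,0,0,0]
After op 2 (RCL M1): stack=[11,0] mem=[0,0,0,0]
After op 3 (pop): stack=[11] mem=[0,0,0,0]
After op 4 (RCL M3): stack=[11,0] mem=[0,0,0,0]
After op 5 (STO M2): stack=[11] mem=[0,0,0,0]
After op 6 (RCL M1): stack=[11,0] mem=[0,0,0,0]
After op 7 (-): stack=[11] mem=[0,0,0,0]
After op 8 (dup): stack=[11,11] mem=[0,0,0,0]
After op 9 (swap): stack=[11,11] mem=[0,0,0,0]
After op 10 (+): stack=[22] mem=[0,0,0,0]
After op 11 (STO M3): stack=[empty] mem=[0,0,0,22]
After op 12 (push 3): stack=[3] mem=[0,0,0,22]
After op 13 (pop): stack=[empty] mem=[0,0,0,22]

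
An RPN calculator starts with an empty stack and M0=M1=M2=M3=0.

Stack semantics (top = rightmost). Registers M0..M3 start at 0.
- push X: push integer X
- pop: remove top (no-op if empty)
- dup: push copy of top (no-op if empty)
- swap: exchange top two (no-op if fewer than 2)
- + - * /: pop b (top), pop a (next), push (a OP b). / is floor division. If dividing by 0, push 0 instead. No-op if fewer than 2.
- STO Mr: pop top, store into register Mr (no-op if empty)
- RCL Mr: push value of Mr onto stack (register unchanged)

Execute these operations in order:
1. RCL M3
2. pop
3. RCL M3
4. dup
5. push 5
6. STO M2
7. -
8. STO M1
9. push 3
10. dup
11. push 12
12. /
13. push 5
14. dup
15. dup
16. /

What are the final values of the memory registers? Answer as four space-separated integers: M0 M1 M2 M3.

Answer: 0 0 5 0

Derivation:
After op 1 (RCL M3): stack=[0] mem=[0,0,0,0]
After op 2 (pop): stack=[empty] mem=[0,0,0,0]
After op 3 (RCL M3): stack=[0] mem=[0,0,0,0]
After op 4 (dup): stack=[0,0] mem=[0,0,0,0]
After op 5 (push 5): stack=[0,0,5] mem=[0,0,0,0]
After op 6 (STO M2): stack=[0,0] mem=[0,0,5,0]
After op 7 (-): stack=[0] mem=[0,0,5,0]
After op 8 (STO M1): stack=[empty] mem=[0,0,5,0]
After op 9 (push 3): stack=[3] mem=[0,0,5,0]
After op 10 (dup): stack=[3,3] mem=[0,0,5,0]
After op 11 (push 12): stack=[3,3,12] mem=[0,0,5,0]
After op 12 (/): stack=[3,0] mem=[0,0,5,0]
After op 13 (push 5): stack=[3,0,5] mem=[0,0,5,0]
After op 14 (dup): stack=[3,0,5,5] mem=[0,0,5,0]
After op 15 (dup): stack=[3,0,5,5,5] mem=[0,0,5,0]
After op 16 (/): stack=[3,0,5,1] mem=[0,0,5,0]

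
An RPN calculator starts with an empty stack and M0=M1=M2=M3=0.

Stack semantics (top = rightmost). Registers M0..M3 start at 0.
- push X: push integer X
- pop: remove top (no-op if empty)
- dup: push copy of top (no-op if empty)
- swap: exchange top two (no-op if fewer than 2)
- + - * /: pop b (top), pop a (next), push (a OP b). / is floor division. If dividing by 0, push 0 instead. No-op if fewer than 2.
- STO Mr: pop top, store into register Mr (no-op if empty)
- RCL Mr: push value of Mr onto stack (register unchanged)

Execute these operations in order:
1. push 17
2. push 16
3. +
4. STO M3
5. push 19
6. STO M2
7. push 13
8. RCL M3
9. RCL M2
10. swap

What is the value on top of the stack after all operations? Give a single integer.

After op 1 (push 17): stack=[17] mem=[0,0,0,0]
After op 2 (push 16): stack=[17,16] mem=[0,0,0,0]
After op 3 (+): stack=[33] mem=[0,0,0,0]
After op 4 (STO M3): stack=[empty] mem=[0,0,0,33]
After op 5 (push 19): stack=[19] mem=[0,0,0,33]
After op 6 (STO M2): stack=[empty] mem=[0,0,19,33]
After op 7 (push 13): stack=[13] mem=[0,0,19,33]
After op 8 (RCL M3): stack=[13,33] mem=[0,0,19,33]
After op 9 (RCL M2): stack=[13,33,19] mem=[0,0,19,33]
After op 10 (swap): stack=[13,19,33] mem=[0,0,19,33]

Answer: 33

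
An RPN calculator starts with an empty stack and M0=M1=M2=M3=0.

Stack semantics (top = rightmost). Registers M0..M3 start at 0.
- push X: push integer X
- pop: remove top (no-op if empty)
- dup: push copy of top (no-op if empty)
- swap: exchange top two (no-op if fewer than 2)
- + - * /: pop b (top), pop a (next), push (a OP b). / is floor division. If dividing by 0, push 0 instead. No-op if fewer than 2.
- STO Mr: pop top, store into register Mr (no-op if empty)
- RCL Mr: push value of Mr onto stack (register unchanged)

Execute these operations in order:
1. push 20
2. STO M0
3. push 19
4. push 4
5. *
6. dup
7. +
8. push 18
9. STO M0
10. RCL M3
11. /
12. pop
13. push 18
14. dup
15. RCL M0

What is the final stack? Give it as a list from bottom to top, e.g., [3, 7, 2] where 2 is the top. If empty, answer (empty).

After op 1 (push 20): stack=[20] mem=[0,0,0,0]
After op 2 (STO M0): stack=[empty] mem=[20,0,0,0]
After op 3 (push 19): stack=[19] mem=[20,0,0,0]
After op 4 (push 4): stack=[19,4] mem=[20,0,0,0]
After op 5 (*): stack=[76] mem=[20,0,0,0]
After op 6 (dup): stack=[76,76] mem=[20,0,0,0]
After op 7 (+): stack=[152] mem=[20,0,0,0]
After op 8 (push 18): stack=[152,18] mem=[20,0,0,0]
After op 9 (STO M0): stack=[152] mem=[18,0,0,0]
After op 10 (RCL M3): stack=[152,0] mem=[18,0,0,0]
After op 11 (/): stack=[0] mem=[18,0,0,0]
After op 12 (pop): stack=[empty] mem=[18,0,0,0]
After op 13 (push 18): stack=[18] mem=[18,0,0,0]
After op 14 (dup): stack=[18,18] mem=[18,0,0,0]
After op 15 (RCL M0): stack=[18,18,18] mem=[18,0,0,0]

Answer: [18, 18, 18]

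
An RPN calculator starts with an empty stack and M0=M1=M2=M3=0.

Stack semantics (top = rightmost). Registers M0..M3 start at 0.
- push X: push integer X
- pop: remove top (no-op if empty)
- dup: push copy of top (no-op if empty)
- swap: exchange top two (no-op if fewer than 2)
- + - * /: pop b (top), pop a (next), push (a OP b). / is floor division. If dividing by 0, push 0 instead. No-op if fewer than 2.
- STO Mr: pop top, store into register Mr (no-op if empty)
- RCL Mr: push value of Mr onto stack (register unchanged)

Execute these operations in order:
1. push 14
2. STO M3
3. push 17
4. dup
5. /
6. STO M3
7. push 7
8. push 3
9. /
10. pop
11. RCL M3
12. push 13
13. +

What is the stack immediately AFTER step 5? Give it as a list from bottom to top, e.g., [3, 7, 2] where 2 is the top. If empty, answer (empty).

After op 1 (push 14): stack=[14] mem=[0,0,0,0]
After op 2 (STO M3): stack=[empty] mem=[0,0,0,14]
After op 3 (push 17): stack=[17] mem=[0,0,0,14]
After op 4 (dup): stack=[17,17] mem=[0,0,0,14]
After op 5 (/): stack=[1] mem=[0,0,0,14]

[1]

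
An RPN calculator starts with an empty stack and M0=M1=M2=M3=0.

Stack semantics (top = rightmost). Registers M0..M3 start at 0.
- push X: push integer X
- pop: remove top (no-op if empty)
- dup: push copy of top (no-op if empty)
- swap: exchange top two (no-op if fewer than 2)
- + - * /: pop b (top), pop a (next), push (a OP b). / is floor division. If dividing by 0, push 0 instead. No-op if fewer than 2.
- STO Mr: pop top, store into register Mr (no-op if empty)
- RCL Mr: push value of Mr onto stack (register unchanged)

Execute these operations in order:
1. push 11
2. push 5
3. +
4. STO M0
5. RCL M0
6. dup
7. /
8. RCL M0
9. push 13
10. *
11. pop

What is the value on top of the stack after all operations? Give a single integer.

Answer: 1

Derivation:
After op 1 (push 11): stack=[11] mem=[0,0,0,0]
After op 2 (push 5): stack=[11,5] mem=[0,0,0,0]
After op 3 (+): stack=[16] mem=[0,0,0,0]
After op 4 (STO M0): stack=[empty] mem=[16,0,0,0]
After op 5 (RCL M0): stack=[16] mem=[16,0,0,0]
After op 6 (dup): stack=[16,16] mem=[16,0,0,0]
After op 7 (/): stack=[1] mem=[16,0,0,0]
After op 8 (RCL M0): stack=[1,16] mem=[16,0,0,0]
After op 9 (push 13): stack=[1,16,13] mem=[16,0,0,0]
After op 10 (*): stack=[1,208] mem=[16,0,0,0]
After op 11 (pop): stack=[1] mem=[16,0,0,0]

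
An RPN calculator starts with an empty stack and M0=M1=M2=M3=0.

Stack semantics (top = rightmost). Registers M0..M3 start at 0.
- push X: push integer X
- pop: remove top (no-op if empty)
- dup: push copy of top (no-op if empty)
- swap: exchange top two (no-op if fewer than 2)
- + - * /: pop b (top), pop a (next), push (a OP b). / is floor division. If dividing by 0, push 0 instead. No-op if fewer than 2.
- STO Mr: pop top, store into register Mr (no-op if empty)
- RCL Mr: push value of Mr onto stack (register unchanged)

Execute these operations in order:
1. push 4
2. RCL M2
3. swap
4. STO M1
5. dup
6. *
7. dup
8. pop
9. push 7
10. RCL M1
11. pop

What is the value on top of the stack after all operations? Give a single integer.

Answer: 7

Derivation:
After op 1 (push 4): stack=[4] mem=[0,0,0,0]
After op 2 (RCL M2): stack=[4,0] mem=[0,0,0,0]
After op 3 (swap): stack=[0,4] mem=[0,0,0,0]
After op 4 (STO M1): stack=[0] mem=[0,4,0,0]
After op 5 (dup): stack=[0,0] mem=[0,4,0,0]
After op 6 (*): stack=[0] mem=[0,4,0,0]
After op 7 (dup): stack=[0,0] mem=[0,4,0,0]
After op 8 (pop): stack=[0] mem=[0,4,0,0]
After op 9 (push 7): stack=[0,7] mem=[0,4,0,0]
After op 10 (RCL M1): stack=[0,7,4] mem=[0,4,0,0]
After op 11 (pop): stack=[0,7] mem=[0,4,0,0]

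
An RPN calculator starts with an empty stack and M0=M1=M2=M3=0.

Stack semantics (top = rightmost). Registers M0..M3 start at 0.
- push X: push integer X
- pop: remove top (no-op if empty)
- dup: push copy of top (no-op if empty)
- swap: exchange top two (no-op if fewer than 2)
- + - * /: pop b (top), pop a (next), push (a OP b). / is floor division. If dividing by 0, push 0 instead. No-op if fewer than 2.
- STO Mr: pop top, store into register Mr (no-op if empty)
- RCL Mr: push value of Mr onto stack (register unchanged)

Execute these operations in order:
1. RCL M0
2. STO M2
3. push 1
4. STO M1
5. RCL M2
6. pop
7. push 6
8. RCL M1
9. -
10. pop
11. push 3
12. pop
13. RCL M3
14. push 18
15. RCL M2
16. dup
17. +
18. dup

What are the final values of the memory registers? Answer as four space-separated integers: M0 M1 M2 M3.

Answer: 0 1 0 0

Derivation:
After op 1 (RCL M0): stack=[0] mem=[0,0,0,0]
After op 2 (STO M2): stack=[empty] mem=[0,0,0,0]
After op 3 (push 1): stack=[1] mem=[0,0,0,0]
After op 4 (STO M1): stack=[empty] mem=[0,1,0,0]
After op 5 (RCL M2): stack=[0] mem=[0,1,0,0]
After op 6 (pop): stack=[empty] mem=[0,1,0,0]
After op 7 (push 6): stack=[6] mem=[0,1,0,0]
After op 8 (RCL M1): stack=[6,1] mem=[0,1,0,0]
After op 9 (-): stack=[5] mem=[0,1,0,0]
After op 10 (pop): stack=[empty] mem=[0,1,0,0]
After op 11 (push 3): stack=[3] mem=[0,1,0,0]
After op 12 (pop): stack=[empty] mem=[0,1,0,0]
After op 13 (RCL M3): stack=[0] mem=[0,1,0,0]
After op 14 (push 18): stack=[0,18] mem=[0,1,0,0]
After op 15 (RCL M2): stack=[0,18,0] mem=[0,1,0,0]
After op 16 (dup): stack=[0,18,0,0] mem=[0,1,0,0]
After op 17 (+): stack=[0,18,0] mem=[0,1,0,0]
After op 18 (dup): stack=[0,18,0,0] mem=[0,1,0,0]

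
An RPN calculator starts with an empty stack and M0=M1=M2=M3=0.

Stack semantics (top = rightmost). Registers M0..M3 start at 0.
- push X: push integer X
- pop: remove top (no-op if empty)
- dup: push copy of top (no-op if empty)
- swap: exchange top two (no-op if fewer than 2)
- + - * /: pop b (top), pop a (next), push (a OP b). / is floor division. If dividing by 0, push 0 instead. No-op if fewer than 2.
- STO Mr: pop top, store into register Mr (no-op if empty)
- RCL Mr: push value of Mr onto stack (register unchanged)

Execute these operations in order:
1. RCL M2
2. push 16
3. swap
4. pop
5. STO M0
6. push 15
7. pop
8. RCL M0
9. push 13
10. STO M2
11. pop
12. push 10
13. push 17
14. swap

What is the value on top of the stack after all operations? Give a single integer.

Answer: 10

Derivation:
After op 1 (RCL M2): stack=[0] mem=[0,0,0,0]
After op 2 (push 16): stack=[0,16] mem=[0,0,0,0]
After op 3 (swap): stack=[16,0] mem=[0,0,0,0]
After op 4 (pop): stack=[16] mem=[0,0,0,0]
After op 5 (STO M0): stack=[empty] mem=[16,0,0,0]
After op 6 (push 15): stack=[15] mem=[16,0,0,0]
After op 7 (pop): stack=[empty] mem=[16,0,0,0]
After op 8 (RCL M0): stack=[16] mem=[16,0,0,0]
After op 9 (push 13): stack=[16,13] mem=[16,0,0,0]
After op 10 (STO M2): stack=[16] mem=[16,0,13,0]
After op 11 (pop): stack=[empty] mem=[16,0,13,0]
After op 12 (push 10): stack=[10] mem=[16,0,13,0]
After op 13 (push 17): stack=[10,17] mem=[16,0,13,0]
After op 14 (swap): stack=[17,10] mem=[16,0,13,0]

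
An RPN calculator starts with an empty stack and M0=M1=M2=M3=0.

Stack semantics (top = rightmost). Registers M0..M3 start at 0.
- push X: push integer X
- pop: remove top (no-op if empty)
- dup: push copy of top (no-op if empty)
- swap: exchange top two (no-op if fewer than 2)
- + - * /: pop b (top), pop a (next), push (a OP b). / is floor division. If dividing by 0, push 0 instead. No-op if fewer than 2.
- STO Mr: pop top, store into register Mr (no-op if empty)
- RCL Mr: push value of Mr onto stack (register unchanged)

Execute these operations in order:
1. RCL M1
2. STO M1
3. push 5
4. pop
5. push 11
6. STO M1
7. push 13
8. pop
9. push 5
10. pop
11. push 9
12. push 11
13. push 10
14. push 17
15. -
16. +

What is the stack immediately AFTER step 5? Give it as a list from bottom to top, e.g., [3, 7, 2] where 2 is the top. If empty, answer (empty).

After op 1 (RCL M1): stack=[0] mem=[0,0,0,0]
After op 2 (STO M1): stack=[empty] mem=[0,0,0,0]
After op 3 (push 5): stack=[5] mem=[0,0,0,0]
After op 4 (pop): stack=[empty] mem=[0,0,0,0]
After op 5 (push 11): stack=[11] mem=[0,0,0,0]

[11]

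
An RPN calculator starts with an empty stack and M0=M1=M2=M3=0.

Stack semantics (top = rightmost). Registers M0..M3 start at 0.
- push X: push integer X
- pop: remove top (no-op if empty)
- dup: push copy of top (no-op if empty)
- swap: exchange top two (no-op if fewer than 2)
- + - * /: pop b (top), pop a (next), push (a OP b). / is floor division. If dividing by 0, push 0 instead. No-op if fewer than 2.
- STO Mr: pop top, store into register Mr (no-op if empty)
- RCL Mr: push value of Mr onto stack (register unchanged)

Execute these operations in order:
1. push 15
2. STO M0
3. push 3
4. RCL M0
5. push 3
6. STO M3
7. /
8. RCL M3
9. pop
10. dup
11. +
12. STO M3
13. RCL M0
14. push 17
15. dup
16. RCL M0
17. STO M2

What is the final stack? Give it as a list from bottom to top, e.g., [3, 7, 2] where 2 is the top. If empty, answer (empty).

Answer: [15, 17, 17]

Derivation:
After op 1 (push 15): stack=[15] mem=[0,0,0,0]
After op 2 (STO M0): stack=[empty] mem=[15,0,0,0]
After op 3 (push 3): stack=[3] mem=[15,0,0,0]
After op 4 (RCL M0): stack=[3,15] mem=[15,0,0,0]
After op 5 (push 3): stack=[3,15,3] mem=[15,0,0,0]
After op 6 (STO M3): stack=[3,15] mem=[15,0,0,3]
After op 7 (/): stack=[0] mem=[15,0,0,3]
After op 8 (RCL M3): stack=[0,3] mem=[15,0,0,3]
After op 9 (pop): stack=[0] mem=[15,0,0,3]
After op 10 (dup): stack=[0,0] mem=[15,0,0,3]
After op 11 (+): stack=[0] mem=[15,0,0,3]
After op 12 (STO M3): stack=[empty] mem=[15,0,0,0]
After op 13 (RCL M0): stack=[15] mem=[15,0,0,0]
After op 14 (push 17): stack=[15,17] mem=[15,0,0,0]
After op 15 (dup): stack=[15,17,17] mem=[15,0,0,0]
After op 16 (RCL M0): stack=[15,17,17,15] mem=[15,0,0,0]
After op 17 (STO M2): stack=[15,17,17] mem=[15,0,15,0]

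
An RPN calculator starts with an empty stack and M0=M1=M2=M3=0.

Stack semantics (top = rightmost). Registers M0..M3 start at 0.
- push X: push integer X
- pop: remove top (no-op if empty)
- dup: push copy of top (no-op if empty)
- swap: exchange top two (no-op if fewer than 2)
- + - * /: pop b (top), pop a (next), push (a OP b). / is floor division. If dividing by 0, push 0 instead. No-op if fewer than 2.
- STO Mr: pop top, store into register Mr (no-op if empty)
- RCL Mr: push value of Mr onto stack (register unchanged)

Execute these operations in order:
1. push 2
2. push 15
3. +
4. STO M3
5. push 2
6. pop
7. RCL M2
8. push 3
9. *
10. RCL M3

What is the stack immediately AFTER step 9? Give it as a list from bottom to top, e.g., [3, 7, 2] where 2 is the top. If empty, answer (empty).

After op 1 (push 2): stack=[2] mem=[0,0,0,0]
After op 2 (push 15): stack=[2,15] mem=[0,0,0,0]
After op 3 (+): stack=[17] mem=[0,0,0,0]
After op 4 (STO M3): stack=[empty] mem=[0,0,0,17]
After op 5 (push 2): stack=[2] mem=[0,0,0,17]
After op 6 (pop): stack=[empty] mem=[0,0,0,17]
After op 7 (RCL M2): stack=[0] mem=[0,0,0,17]
After op 8 (push 3): stack=[0,3] mem=[0,0,0,17]
After op 9 (*): stack=[0] mem=[0,0,0,17]

[0]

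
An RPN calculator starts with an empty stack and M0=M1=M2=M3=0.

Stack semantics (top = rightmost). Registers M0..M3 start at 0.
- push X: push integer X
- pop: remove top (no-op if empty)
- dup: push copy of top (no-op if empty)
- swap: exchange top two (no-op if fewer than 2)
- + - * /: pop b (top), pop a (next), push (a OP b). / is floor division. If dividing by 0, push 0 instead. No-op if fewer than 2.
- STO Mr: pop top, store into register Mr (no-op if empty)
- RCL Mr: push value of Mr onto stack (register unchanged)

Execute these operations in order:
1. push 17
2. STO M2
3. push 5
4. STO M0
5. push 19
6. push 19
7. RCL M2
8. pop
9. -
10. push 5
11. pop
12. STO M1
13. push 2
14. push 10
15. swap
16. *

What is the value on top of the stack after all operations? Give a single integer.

Answer: 20

Derivation:
After op 1 (push 17): stack=[17] mem=[0,0,0,0]
After op 2 (STO M2): stack=[empty] mem=[0,0,17,0]
After op 3 (push 5): stack=[5] mem=[0,0,17,0]
After op 4 (STO M0): stack=[empty] mem=[5,0,17,0]
After op 5 (push 19): stack=[19] mem=[5,0,17,0]
After op 6 (push 19): stack=[19,19] mem=[5,0,17,0]
After op 7 (RCL M2): stack=[19,19,17] mem=[5,0,17,0]
After op 8 (pop): stack=[19,19] mem=[5,0,17,0]
After op 9 (-): stack=[0] mem=[5,0,17,0]
After op 10 (push 5): stack=[0,5] mem=[5,0,17,0]
After op 11 (pop): stack=[0] mem=[5,0,17,0]
After op 12 (STO M1): stack=[empty] mem=[5,0,17,0]
After op 13 (push 2): stack=[2] mem=[5,0,17,0]
After op 14 (push 10): stack=[2,10] mem=[5,0,17,0]
After op 15 (swap): stack=[10,2] mem=[5,0,17,0]
After op 16 (*): stack=[20] mem=[5,0,17,0]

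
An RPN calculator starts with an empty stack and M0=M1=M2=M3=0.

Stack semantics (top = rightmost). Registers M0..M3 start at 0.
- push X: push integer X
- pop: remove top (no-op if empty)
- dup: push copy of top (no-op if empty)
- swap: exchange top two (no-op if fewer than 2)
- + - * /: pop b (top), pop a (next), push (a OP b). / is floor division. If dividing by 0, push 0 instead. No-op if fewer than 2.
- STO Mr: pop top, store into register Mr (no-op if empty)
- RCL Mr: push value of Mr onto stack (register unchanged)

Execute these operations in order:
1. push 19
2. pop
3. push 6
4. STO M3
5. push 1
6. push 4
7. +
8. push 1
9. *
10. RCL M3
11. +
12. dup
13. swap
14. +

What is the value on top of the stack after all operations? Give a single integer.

Answer: 22

Derivation:
After op 1 (push 19): stack=[19] mem=[0,0,0,0]
After op 2 (pop): stack=[empty] mem=[0,0,0,0]
After op 3 (push 6): stack=[6] mem=[0,0,0,0]
After op 4 (STO M3): stack=[empty] mem=[0,0,0,6]
After op 5 (push 1): stack=[1] mem=[0,0,0,6]
After op 6 (push 4): stack=[1,4] mem=[0,0,0,6]
After op 7 (+): stack=[5] mem=[0,0,0,6]
After op 8 (push 1): stack=[5,1] mem=[0,0,0,6]
After op 9 (*): stack=[5] mem=[0,0,0,6]
After op 10 (RCL M3): stack=[5,6] mem=[0,0,0,6]
After op 11 (+): stack=[11] mem=[0,0,0,6]
After op 12 (dup): stack=[11,11] mem=[0,0,0,6]
After op 13 (swap): stack=[11,11] mem=[0,0,0,6]
After op 14 (+): stack=[22] mem=[0,0,0,6]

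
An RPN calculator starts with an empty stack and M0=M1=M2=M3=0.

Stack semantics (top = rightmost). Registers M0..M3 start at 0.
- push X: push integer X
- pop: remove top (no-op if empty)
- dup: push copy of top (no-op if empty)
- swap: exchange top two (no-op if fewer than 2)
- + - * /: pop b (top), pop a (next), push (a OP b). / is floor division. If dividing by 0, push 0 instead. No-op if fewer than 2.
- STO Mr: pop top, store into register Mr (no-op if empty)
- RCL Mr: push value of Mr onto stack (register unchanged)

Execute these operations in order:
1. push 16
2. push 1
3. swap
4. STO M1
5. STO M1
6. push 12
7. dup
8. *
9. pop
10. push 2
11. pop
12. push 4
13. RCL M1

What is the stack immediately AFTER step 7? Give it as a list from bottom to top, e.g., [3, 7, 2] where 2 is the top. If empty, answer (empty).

After op 1 (push 16): stack=[16] mem=[0,0,0,0]
After op 2 (push 1): stack=[16,1] mem=[0,0,0,0]
After op 3 (swap): stack=[1,16] mem=[0,0,0,0]
After op 4 (STO M1): stack=[1] mem=[0,16,0,0]
After op 5 (STO M1): stack=[empty] mem=[0,1,0,0]
After op 6 (push 12): stack=[12] mem=[0,1,0,0]
After op 7 (dup): stack=[12,12] mem=[0,1,0,0]

[12, 12]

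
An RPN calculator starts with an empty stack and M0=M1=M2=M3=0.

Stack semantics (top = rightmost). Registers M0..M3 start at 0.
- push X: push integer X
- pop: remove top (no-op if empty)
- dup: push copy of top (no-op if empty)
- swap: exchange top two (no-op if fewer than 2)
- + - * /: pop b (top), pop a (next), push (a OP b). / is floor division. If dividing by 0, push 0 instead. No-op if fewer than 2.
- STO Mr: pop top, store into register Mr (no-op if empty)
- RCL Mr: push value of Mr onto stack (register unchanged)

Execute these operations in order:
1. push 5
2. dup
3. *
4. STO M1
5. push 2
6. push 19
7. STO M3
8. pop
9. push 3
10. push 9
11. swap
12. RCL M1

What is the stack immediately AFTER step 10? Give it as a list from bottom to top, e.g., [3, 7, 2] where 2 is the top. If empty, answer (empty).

After op 1 (push 5): stack=[5] mem=[0,0,0,0]
After op 2 (dup): stack=[5,5] mem=[0,0,0,0]
After op 3 (*): stack=[25] mem=[0,0,0,0]
After op 4 (STO M1): stack=[empty] mem=[0,25,0,0]
After op 5 (push 2): stack=[2] mem=[0,25,0,0]
After op 6 (push 19): stack=[2,19] mem=[0,25,0,0]
After op 7 (STO M3): stack=[2] mem=[0,25,0,19]
After op 8 (pop): stack=[empty] mem=[0,25,0,19]
After op 9 (push 3): stack=[3] mem=[0,25,0,19]
After op 10 (push 9): stack=[3,9] mem=[0,25,0,19]

[3, 9]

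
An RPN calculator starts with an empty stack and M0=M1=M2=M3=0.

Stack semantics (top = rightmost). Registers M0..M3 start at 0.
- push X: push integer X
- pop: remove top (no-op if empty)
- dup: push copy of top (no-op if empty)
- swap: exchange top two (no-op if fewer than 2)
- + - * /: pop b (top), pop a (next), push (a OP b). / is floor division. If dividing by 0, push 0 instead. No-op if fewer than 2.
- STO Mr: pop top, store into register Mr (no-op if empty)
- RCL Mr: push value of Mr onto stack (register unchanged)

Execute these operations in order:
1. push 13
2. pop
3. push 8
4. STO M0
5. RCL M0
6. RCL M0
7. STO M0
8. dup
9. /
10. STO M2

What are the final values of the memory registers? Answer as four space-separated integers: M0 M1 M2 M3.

After op 1 (push 13): stack=[13] mem=[0,0,0,0]
After op 2 (pop): stack=[empty] mem=[0,0,0,0]
After op 3 (push 8): stack=[8] mem=[0,0,0,0]
After op 4 (STO M0): stack=[empty] mem=[8,0,0,0]
After op 5 (RCL M0): stack=[8] mem=[8,0,0,0]
After op 6 (RCL M0): stack=[8,8] mem=[8,0,0,0]
After op 7 (STO M0): stack=[8] mem=[8,0,0,0]
After op 8 (dup): stack=[8,8] mem=[8,0,0,0]
After op 9 (/): stack=[1] mem=[8,0,0,0]
After op 10 (STO M2): stack=[empty] mem=[8,0,1,0]

Answer: 8 0 1 0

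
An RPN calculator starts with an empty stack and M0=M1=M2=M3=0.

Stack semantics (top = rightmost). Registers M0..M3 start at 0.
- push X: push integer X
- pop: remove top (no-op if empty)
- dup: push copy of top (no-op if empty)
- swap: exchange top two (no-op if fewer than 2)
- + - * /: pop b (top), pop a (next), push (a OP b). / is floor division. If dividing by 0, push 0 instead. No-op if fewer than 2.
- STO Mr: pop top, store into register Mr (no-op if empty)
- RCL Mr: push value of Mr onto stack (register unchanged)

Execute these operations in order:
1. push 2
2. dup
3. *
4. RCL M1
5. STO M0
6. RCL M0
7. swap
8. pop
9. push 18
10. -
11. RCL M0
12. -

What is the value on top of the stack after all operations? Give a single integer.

Answer: -18

Derivation:
After op 1 (push 2): stack=[2] mem=[0,0,0,0]
After op 2 (dup): stack=[2,2] mem=[0,0,0,0]
After op 3 (*): stack=[4] mem=[0,0,0,0]
After op 4 (RCL M1): stack=[4,0] mem=[0,0,0,0]
After op 5 (STO M0): stack=[4] mem=[0,0,0,0]
After op 6 (RCL M0): stack=[4,0] mem=[0,0,0,0]
After op 7 (swap): stack=[0,4] mem=[0,0,0,0]
After op 8 (pop): stack=[0] mem=[0,0,0,0]
After op 9 (push 18): stack=[0,18] mem=[0,0,0,0]
After op 10 (-): stack=[-18] mem=[0,0,0,0]
After op 11 (RCL M0): stack=[-18,0] mem=[0,0,0,0]
After op 12 (-): stack=[-18] mem=[0,0,0,0]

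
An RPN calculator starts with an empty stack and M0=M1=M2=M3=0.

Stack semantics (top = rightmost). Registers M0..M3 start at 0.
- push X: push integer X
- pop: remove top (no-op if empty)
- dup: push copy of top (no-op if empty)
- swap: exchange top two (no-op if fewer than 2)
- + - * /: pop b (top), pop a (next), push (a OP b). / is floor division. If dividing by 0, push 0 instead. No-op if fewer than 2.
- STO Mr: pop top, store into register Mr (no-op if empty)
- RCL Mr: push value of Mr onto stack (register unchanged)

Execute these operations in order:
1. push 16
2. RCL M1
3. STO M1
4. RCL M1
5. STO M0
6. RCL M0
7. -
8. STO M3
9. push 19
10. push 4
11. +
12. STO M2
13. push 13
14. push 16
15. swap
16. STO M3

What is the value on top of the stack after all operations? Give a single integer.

Answer: 16

Derivation:
After op 1 (push 16): stack=[16] mem=[0,0,0,0]
After op 2 (RCL M1): stack=[16,0] mem=[0,0,0,0]
After op 3 (STO M1): stack=[16] mem=[0,0,0,0]
After op 4 (RCL M1): stack=[16,0] mem=[0,0,0,0]
After op 5 (STO M0): stack=[16] mem=[0,0,0,0]
After op 6 (RCL M0): stack=[16,0] mem=[0,0,0,0]
After op 7 (-): stack=[16] mem=[0,0,0,0]
After op 8 (STO M3): stack=[empty] mem=[0,0,0,16]
After op 9 (push 19): stack=[19] mem=[0,0,0,16]
After op 10 (push 4): stack=[19,4] mem=[0,0,0,16]
After op 11 (+): stack=[23] mem=[0,0,0,16]
After op 12 (STO M2): stack=[empty] mem=[0,0,23,16]
After op 13 (push 13): stack=[13] mem=[0,0,23,16]
After op 14 (push 16): stack=[13,16] mem=[0,0,23,16]
After op 15 (swap): stack=[16,13] mem=[0,0,23,16]
After op 16 (STO M3): stack=[16] mem=[0,0,23,13]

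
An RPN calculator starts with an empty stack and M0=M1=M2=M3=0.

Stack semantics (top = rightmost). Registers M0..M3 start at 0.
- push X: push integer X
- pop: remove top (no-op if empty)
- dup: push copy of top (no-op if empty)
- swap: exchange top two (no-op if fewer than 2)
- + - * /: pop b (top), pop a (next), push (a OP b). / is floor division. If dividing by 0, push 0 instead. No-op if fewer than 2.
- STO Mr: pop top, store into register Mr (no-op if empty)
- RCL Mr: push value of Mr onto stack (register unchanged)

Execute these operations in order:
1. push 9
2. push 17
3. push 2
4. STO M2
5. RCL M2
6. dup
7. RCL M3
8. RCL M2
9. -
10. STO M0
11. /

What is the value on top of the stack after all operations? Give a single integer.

After op 1 (push 9): stack=[9] mem=[0,0,0,0]
After op 2 (push 17): stack=[9,17] mem=[0,0,0,0]
After op 3 (push 2): stack=[9,17,2] mem=[0,0,0,0]
After op 4 (STO M2): stack=[9,17] mem=[0,0,2,0]
After op 5 (RCL M2): stack=[9,17,2] mem=[0,0,2,0]
After op 6 (dup): stack=[9,17,2,2] mem=[0,0,2,0]
After op 7 (RCL M3): stack=[9,17,2,2,0] mem=[0,0,2,0]
After op 8 (RCL M2): stack=[9,17,2,2,0,2] mem=[0,0,2,0]
After op 9 (-): stack=[9,17,2,2,-2] mem=[0,0,2,0]
After op 10 (STO M0): stack=[9,17,2,2] mem=[-2,0,2,0]
After op 11 (/): stack=[9,17,1] mem=[-2,0,2,0]

Answer: 1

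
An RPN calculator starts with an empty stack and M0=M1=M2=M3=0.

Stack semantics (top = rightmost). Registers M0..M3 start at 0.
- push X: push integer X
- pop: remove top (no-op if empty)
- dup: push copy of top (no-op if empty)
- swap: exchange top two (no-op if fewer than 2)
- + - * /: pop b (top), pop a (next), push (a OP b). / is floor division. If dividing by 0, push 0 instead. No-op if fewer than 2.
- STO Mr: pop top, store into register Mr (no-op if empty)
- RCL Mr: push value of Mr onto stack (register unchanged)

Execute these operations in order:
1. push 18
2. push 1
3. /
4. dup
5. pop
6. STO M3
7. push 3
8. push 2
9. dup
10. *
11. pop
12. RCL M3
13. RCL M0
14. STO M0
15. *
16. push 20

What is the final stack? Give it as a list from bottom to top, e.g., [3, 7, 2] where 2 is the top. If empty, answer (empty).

After op 1 (push 18): stack=[18] mem=[0,0,0,0]
After op 2 (push 1): stack=[18,1] mem=[0,0,0,0]
After op 3 (/): stack=[18] mem=[0,0,0,0]
After op 4 (dup): stack=[18,18] mem=[0,0,0,0]
After op 5 (pop): stack=[18] mem=[0,0,0,0]
After op 6 (STO M3): stack=[empty] mem=[0,0,0,18]
After op 7 (push 3): stack=[3] mem=[0,0,0,18]
After op 8 (push 2): stack=[3,2] mem=[0,0,0,18]
After op 9 (dup): stack=[3,2,2] mem=[0,0,0,18]
After op 10 (*): stack=[3,4] mem=[0,0,0,18]
After op 11 (pop): stack=[3] mem=[0,0,0,18]
After op 12 (RCL M3): stack=[3,18] mem=[0,0,0,18]
After op 13 (RCL M0): stack=[3,18,0] mem=[0,0,0,18]
After op 14 (STO M0): stack=[3,18] mem=[0,0,0,18]
After op 15 (*): stack=[54] mem=[0,0,0,18]
After op 16 (push 20): stack=[54,20] mem=[0,0,0,18]

Answer: [54, 20]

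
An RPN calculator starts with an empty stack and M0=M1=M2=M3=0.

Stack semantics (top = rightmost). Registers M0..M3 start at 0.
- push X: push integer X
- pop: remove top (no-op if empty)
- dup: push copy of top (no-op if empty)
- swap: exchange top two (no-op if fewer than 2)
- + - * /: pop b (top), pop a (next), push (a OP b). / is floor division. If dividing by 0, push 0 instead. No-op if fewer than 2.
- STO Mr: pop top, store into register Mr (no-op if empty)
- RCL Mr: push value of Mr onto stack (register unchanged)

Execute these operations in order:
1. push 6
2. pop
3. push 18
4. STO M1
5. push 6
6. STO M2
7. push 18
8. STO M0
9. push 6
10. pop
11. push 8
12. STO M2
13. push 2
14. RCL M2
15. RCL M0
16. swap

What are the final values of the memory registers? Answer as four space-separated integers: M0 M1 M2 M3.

Answer: 18 18 8 0

Derivation:
After op 1 (push 6): stack=[6] mem=[0,0,0,0]
After op 2 (pop): stack=[empty] mem=[0,0,0,0]
After op 3 (push 18): stack=[18] mem=[0,0,0,0]
After op 4 (STO M1): stack=[empty] mem=[0,18,0,0]
After op 5 (push 6): stack=[6] mem=[0,18,0,0]
After op 6 (STO M2): stack=[empty] mem=[0,18,6,0]
After op 7 (push 18): stack=[18] mem=[0,18,6,0]
After op 8 (STO M0): stack=[empty] mem=[18,18,6,0]
After op 9 (push 6): stack=[6] mem=[18,18,6,0]
After op 10 (pop): stack=[empty] mem=[18,18,6,0]
After op 11 (push 8): stack=[8] mem=[18,18,6,0]
After op 12 (STO M2): stack=[empty] mem=[18,18,8,0]
After op 13 (push 2): stack=[2] mem=[18,18,8,0]
After op 14 (RCL M2): stack=[2,8] mem=[18,18,8,0]
After op 15 (RCL M0): stack=[2,8,18] mem=[18,18,8,0]
After op 16 (swap): stack=[2,18,8] mem=[18,18,8,0]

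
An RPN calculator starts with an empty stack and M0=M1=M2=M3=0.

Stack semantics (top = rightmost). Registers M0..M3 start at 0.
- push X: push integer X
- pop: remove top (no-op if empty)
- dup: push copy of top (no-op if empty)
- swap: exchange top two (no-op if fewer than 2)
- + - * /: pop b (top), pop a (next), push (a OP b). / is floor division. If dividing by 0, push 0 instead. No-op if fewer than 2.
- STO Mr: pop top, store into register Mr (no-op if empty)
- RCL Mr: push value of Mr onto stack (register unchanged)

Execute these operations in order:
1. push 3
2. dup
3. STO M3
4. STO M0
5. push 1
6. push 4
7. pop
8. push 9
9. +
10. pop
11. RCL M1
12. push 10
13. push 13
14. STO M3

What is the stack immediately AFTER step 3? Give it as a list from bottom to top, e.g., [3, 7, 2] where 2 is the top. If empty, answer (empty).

After op 1 (push 3): stack=[3] mem=[0,0,0,0]
After op 2 (dup): stack=[3,3] mem=[0,0,0,0]
After op 3 (STO M3): stack=[3] mem=[0,0,0,3]

[3]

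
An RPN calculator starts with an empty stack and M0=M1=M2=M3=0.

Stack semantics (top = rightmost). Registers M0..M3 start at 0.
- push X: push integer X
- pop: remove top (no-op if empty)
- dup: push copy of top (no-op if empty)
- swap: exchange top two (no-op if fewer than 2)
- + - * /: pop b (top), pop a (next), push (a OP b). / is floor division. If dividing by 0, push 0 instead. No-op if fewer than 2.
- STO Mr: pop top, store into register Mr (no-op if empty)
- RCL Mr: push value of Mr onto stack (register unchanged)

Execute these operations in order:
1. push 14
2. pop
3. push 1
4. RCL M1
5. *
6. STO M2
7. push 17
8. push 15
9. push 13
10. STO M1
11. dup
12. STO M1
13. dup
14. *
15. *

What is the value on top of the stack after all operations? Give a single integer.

After op 1 (push 14): stack=[14] mem=[0,0,0,0]
After op 2 (pop): stack=[empty] mem=[0,0,0,0]
After op 3 (push 1): stack=[1] mem=[0,0,0,0]
After op 4 (RCL M1): stack=[1,0] mem=[0,0,0,0]
After op 5 (*): stack=[0] mem=[0,0,0,0]
After op 6 (STO M2): stack=[empty] mem=[0,0,0,0]
After op 7 (push 17): stack=[17] mem=[0,0,0,0]
After op 8 (push 15): stack=[17,15] mem=[0,0,0,0]
After op 9 (push 13): stack=[17,15,13] mem=[0,0,0,0]
After op 10 (STO M1): stack=[17,15] mem=[0,13,0,0]
After op 11 (dup): stack=[17,15,15] mem=[0,13,0,0]
After op 12 (STO M1): stack=[17,15] mem=[0,15,0,0]
After op 13 (dup): stack=[17,15,15] mem=[0,15,0,0]
After op 14 (*): stack=[17,225] mem=[0,15,0,0]
After op 15 (*): stack=[3825] mem=[0,15,0,0]

Answer: 3825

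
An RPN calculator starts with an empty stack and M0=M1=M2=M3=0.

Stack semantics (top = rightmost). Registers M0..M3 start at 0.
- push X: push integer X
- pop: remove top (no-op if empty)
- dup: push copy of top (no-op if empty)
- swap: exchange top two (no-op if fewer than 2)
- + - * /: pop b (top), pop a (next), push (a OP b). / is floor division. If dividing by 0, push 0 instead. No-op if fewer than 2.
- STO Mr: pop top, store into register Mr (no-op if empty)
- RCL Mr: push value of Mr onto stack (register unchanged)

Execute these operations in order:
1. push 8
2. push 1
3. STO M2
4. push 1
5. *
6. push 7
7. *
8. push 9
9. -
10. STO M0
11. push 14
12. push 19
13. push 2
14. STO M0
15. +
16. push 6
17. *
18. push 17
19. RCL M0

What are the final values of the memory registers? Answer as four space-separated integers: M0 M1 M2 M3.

Answer: 2 0 1 0

Derivation:
After op 1 (push 8): stack=[8] mem=[0,0,0,0]
After op 2 (push 1): stack=[8,1] mem=[0,0,0,0]
After op 3 (STO M2): stack=[8] mem=[0,0,1,0]
After op 4 (push 1): stack=[8,1] mem=[0,0,1,0]
After op 5 (*): stack=[8] mem=[0,0,1,0]
After op 6 (push 7): stack=[8,7] mem=[0,0,1,0]
After op 7 (*): stack=[56] mem=[0,0,1,0]
After op 8 (push 9): stack=[56,9] mem=[0,0,1,0]
After op 9 (-): stack=[47] mem=[0,0,1,0]
After op 10 (STO M0): stack=[empty] mem=[47,0,1,0]
After op 11 (push 14): stack=[14] mem=[47,0,1,0]
After op 12 (push 19): stack=[14,19] mem=[47,0,1,0]
After op 13 (push 2): stack=[14,19,2] mem=[47,0,1,0]
After op 14 (STO M0): stack=[14,19] mem=[2,0,1,0]
After op 15 (+): stack=[33] mem=[2,0,1,0]
After op 16 (push 6): stack=[33,6] mem=[2,0,1,0]
After op 17 (*): stack=[198] mem=[2,0,1,0]
After op 18 (push 17): stack=[198,17] mem=[2,0,1,0]
After op 19 (RCL M0): stack=[198,17,2] mem=[2,0,1,0]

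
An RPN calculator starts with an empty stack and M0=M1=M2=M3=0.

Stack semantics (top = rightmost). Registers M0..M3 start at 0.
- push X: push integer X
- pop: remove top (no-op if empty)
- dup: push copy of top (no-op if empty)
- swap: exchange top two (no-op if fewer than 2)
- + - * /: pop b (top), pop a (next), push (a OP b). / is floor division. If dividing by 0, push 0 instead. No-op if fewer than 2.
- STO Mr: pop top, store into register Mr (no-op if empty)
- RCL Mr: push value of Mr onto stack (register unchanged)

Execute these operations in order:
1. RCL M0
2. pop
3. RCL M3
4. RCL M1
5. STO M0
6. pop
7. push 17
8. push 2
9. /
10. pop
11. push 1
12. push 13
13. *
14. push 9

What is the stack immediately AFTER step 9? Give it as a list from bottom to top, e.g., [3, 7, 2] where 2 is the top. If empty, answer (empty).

After op 1 (RCL M0): stack=[0] mem=[0,0,0,0]
After op 2 (pop): stack=[empty] mem=[0,0,0,0]
After op 3 (RCL M3): stack=[0] mem=[0,0,0,0]
After op 4 (RCL M1): stack=[0,0] mem=[0,0,0,0]
After op 5 (STO M0): stack=[0] mem=[0,0,0,0]
After op 6 (pop): stack=[empty] mem=[0,0,0,0]
After op 7 (push 17): stack=[17] mem=[0,0,0,0]
After op 8 (push 2): stack=[17,2] mem=[0,0,0,0]
After op 9 (/): stack=[8] mem=[0,0,0,0]

[8]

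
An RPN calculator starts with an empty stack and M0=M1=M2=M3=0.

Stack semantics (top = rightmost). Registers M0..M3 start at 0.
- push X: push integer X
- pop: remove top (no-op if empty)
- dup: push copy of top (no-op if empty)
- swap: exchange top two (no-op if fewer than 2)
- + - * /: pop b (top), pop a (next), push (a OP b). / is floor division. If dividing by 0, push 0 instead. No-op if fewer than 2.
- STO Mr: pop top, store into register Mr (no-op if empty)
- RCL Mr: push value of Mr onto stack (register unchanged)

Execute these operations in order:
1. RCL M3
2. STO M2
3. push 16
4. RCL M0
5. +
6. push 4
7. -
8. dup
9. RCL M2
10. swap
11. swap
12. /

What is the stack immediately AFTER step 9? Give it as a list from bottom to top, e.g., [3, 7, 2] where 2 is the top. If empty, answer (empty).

After op 1 (RCL M3): stack=[0] mem=[0,0,0,0]
After op 2 (STO M2): stack=[empty] mem=[0,0,0,0]
After op 3 (push 16): stack=[16] mem=[0,0,0,0]
After op 4 (RCL M0): stack=[16,0] mem=[0,0,0,0]
After op 5 (+): stack=[16] mem=[0,0,0,0]
After op 6 (push 4): stack=[16,4] mem=[0,0,0,0]
After op 7 (-): stack=[12] mem=[0,0,0,0]
After op 8 (dup): stack=[12,12] mem=[0,0,0,0]
After op 9 (RCL M2): stack=[12,12,0] mem=[0,0,0,0]

[12, 12, 0]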